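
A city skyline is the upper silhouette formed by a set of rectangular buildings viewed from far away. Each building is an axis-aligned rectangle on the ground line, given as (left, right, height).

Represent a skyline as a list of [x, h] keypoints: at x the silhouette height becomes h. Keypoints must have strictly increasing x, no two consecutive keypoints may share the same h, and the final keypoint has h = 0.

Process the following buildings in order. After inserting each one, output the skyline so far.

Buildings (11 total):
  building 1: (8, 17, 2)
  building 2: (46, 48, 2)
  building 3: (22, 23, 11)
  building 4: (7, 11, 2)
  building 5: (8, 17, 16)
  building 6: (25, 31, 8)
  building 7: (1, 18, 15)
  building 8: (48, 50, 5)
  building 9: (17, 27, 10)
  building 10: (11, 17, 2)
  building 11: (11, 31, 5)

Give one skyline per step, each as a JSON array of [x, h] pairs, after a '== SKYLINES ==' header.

== SKYLINES ==
[[8,2],[17,0]]
[[8,2],[17,0],[46,2],[48,0]]
[[8,2],[17,0],[22,11],[23,0],[46,2],[48,0]]
[[7,2],[17,0],[22,11],[23,0],[46,2],[48,0]]
[[7,2],[8,16],[17,0],[22,11],[23,0],[46,2],[48,0]]
[[7,2],[8,16],[17,0],[22,11],[23,0],[25,8],[31,0],[46,2],[48,0]]
[[1,15],[8,16],[17,15],[18,0],[22,11],[23,0],[25,8],[31,0],[46,2],[48,0]]
[[1,15],[8,16],[17,15],[18,0],[22,11],[23,0],[25,8],[31,0],[46,2],[48,5],[50,0]]
[[1,15],[8,16],[17,15],[18,10],[22,11],[23,10],[27,8],[31,0],[46,2],[48,5],[50,0]]
[[1,15],[8,16],[17,15],[18,10],[22,11],[23,10],[27,8],[31,0],[46,2],[48,5],[50,0]]
[[1,15],[8,16],[17,15],[18,10],[22,11],[23,10],[27,8],[31,0],[46,2],[48,5],[50,0]]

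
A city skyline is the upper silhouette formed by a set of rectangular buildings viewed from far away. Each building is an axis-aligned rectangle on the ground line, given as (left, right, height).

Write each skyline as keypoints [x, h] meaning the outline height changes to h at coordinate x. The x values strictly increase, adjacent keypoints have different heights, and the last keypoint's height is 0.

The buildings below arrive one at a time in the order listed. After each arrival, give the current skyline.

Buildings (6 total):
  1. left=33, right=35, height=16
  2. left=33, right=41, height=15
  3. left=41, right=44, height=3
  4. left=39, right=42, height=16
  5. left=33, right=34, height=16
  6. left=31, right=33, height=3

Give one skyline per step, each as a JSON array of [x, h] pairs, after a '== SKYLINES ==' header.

== SKYLINES ==
[[33,16],[35,0]]
[[33,16],[35,15],[41,0]]
[[33,16],[35,15],[41,3],[44,0]]
[[33,16],[35,15],[39,16],[42,3],[44,0]]
[[33,16],[35,15],[39,16],[42,3],[44,0]]
[[31,3],[33,16],[35,15],[39,16],[42,3],[44,0]]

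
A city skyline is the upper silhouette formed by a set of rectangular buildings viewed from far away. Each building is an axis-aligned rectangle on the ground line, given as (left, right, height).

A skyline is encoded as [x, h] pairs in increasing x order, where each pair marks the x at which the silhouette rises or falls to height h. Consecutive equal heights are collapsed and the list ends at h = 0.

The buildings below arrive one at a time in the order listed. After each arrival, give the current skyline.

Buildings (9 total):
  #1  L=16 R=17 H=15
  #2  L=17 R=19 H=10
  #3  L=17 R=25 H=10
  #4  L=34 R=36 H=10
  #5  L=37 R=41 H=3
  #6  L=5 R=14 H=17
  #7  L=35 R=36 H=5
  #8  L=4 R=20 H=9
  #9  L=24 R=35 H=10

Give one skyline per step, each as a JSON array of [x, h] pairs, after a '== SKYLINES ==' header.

== SKYLINES ==
[[16,15],[17,0]]
[[16,15],[17,10],[19,0]]
[[16,15],[17,10],[25,0]]
[[16,15],[17,10],[25,0],[34,10],[36,0]]
[[16,15],[17,10],[25,0],[34,10],[36,0],[37,3],[41,0]]
[[5,17],[14,0],[16,15],[17,10],[25,0],[34,10],[36,0],[37,3],[41,0]]
[[5,17],[14,0],[16,15],[17,10],[25,0],[34,10],[36,0],[37,3],[41,0]]
[[4,9],[5,17],[14,9],[16,15],[17,10],[25,0],[34,10],[36,0],[37,3],[41,0]]
[[4,9],[5,17],[14,9],[16,15],[17,10],[36,0],[37,3],[41,0]]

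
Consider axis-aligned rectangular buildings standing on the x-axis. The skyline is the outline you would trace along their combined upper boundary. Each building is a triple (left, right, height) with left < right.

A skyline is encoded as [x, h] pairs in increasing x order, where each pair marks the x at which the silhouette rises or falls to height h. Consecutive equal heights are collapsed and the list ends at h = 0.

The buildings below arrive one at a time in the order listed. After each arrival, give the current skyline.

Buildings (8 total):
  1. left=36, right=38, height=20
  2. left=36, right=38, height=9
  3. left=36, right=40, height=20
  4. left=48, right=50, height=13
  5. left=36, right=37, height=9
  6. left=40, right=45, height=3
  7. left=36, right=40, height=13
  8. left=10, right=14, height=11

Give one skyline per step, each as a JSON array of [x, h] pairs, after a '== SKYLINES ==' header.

== SKYLINES ==
[[36,20],[38,0]]
[[36,20],[38,0]]
[[36,20],[40,0]]
[[36,20],[40,0],[48,13],[50,0]]
[[36,20],[40,0],[48,13],[50,0]]
[[36,20],[40,3],[45,0],[48,13],[50,0]]
[[36,20],[40,3],[45,0],[48,13],[50,0]]
[[10,11],[14,0],[36,20],[40,3],[45,0],[48,13],[50,0]]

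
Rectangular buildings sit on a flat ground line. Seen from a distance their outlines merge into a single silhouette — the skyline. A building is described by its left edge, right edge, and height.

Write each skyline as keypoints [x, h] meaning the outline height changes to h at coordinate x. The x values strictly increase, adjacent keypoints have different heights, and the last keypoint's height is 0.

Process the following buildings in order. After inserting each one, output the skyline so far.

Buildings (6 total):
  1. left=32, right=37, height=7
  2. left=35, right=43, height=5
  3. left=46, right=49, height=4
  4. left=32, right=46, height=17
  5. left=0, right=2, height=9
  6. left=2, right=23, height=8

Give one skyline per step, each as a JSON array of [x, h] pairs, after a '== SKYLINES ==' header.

== SKYLINES ==
[[32,7],[37,0]]
[[32,7],[37,5],[43,0]]
[[32,7],[37,5],[43,0],[46,4],[49,0]]
[[32,17],[46,4],[49,0]]
[[0,9],[2,0],[32,17],[46,4],[49,0]]
[[0,9],[2,8],[23,0],[32,17],[46,4],[49,0]]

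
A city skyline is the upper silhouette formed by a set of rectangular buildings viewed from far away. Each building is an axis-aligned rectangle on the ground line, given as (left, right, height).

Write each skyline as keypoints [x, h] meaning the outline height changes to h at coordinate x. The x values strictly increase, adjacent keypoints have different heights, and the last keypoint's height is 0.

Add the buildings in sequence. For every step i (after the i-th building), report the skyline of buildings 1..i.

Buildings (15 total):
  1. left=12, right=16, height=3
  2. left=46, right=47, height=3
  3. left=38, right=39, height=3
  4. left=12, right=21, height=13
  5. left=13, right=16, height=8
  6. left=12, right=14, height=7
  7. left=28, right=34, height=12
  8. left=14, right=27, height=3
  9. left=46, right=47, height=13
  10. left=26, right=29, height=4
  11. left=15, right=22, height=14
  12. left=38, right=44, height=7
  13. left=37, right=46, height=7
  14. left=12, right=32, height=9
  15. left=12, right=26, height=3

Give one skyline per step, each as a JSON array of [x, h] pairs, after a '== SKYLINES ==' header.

== SKYLINES ==
[[12,3],[16,0]]
[[12,3],[16,0],[46,3],[47,0]]
[[12,3],[16,0],[38,3],[39,0],[46,3],[47,0]]
[[12,13],[21,0],[38,3],[39,0],[46,3],[47,0]]
[[12,13],[21,0],[38,3],[39,0],[46,3],[47,0]]
[[12,13],[21,0],[38,3],[39,0],[46,3],[47,0]]
[[12,13],[21,0],[28,12],[34,0],[38,3],[39,0],[46,3],[47,0]]
[[12,13],[21,3],[27,0],[28,12],[34,0],[38,3],[39,0],[46,3],[47,0]]
[[12,13],[21,3],[27,0],[28,12],[34,0],[38,3],[39,0],[46,13],[47,0]]
[[12,13],[21,3],[26,4],[28,12],[34,0],[38,3],[39,0],[46,13],[47,0]]
[[12,13],[15,14],[22,3],[26,4],[28,12],[34,0],[38,3],[39,0],[46,13],[47,0]]
[[12,13],[15,14],[22,3],[26,4],[28,12],[34,0],[38,7],[44,0],[46,13],[47,0]]
[[12,13],[15,14],[22,3],[26,4],[28,12],[34,0],[37,7],[46,13],[47,0]]
[[12,13],[15,14],[22,9],[28,12],[34,0],[37,7],[46,13],[47,0]]
[[12,13],[15,14],[22,9],[28,12],[34,0],[37,7],[46,13],[47,0]]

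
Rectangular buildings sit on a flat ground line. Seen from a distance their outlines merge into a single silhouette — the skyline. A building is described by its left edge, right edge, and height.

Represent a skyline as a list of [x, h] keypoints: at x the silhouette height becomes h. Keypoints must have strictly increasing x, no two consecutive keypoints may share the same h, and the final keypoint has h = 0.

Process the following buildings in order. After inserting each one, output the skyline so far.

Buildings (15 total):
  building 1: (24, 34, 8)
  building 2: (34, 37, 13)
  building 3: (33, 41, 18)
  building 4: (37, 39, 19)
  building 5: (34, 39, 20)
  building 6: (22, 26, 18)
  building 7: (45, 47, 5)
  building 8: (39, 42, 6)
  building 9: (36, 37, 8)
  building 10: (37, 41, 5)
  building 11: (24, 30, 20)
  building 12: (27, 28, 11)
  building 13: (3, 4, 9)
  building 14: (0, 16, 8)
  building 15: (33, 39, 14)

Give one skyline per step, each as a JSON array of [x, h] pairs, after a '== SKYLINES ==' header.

== SKYLINES ==
[[24,8],[34,0]]
[[24,8],[34,13],[37,0]]
[[24,8],[33,18],[41,0]]
[[24,8],[33,18],[37,19],[39,18],[41,0]]
[[24,8],[33,18],[34,20],[39,18],[41,0]]
[[22,18],[26,8],[33,18],[34,20],[39,18],[41,0]]
[[22,18],[26,8],[33,18],[34,20],[39,18],[41,0],[45,5],[47,0]]
[[22,18],[26,8],[33,18],[34,20],[39,18],[41,6],[42,0],[45,5],[47,0]]
[[22,18],[26,8],[33,18],[34,20],[39,18],[41,6],[42,0],[45,5],[47,0]]
[[22,18],[26,8],[33,18],[34,20],[39,18],[41,6],[42,0],[45,5],[47,0]]
[[22,18],[24,20],[30,8],[33,18],[34,20],[39,18],[41,6],[42,0],[45,5],[47,0]]
[[22,18],[24,20],[30,8],[33,18],[34,20],[39,18],[41,6],[42,0],[45,5],[47,0]]
[[3,9],[4,0],[22,18],[24,20],[30,8],[33,18],[34,20],[39,18],[41,6],[42,0],[45,5],[47,0]]
[[0,8],[3,9],[4,8],[16,0],[22,18],[24,20],[30,8],[33,18],[34,20],[39,18],[41,6],[42,0],[45,5],[47,0]]
[[0,8],[3,9],[4,8],[16,0],[22,18],[24,20],[30,8],[33,18],[34,20],[39,18],[41,6],[42,0],[45,5],[47,0]]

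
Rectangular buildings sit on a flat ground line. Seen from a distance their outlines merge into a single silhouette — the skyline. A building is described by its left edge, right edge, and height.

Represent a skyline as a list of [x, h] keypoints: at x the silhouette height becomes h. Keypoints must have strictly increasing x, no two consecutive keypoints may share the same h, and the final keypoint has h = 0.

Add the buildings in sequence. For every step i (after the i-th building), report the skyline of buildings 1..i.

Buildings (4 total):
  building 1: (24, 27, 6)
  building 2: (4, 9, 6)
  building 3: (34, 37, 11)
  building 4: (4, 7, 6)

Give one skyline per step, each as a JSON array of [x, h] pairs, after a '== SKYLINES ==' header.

== SKYLINES ==
[[24,6],[27,0]]
[[4,6],[9,0],[24,6],[27,0]]
[[4,6],[9,0],[24,6],[27,0],[34,11],[37,0]]
[[4,6],[9,0],[24,6],[27,0],[34,11],[37,0]]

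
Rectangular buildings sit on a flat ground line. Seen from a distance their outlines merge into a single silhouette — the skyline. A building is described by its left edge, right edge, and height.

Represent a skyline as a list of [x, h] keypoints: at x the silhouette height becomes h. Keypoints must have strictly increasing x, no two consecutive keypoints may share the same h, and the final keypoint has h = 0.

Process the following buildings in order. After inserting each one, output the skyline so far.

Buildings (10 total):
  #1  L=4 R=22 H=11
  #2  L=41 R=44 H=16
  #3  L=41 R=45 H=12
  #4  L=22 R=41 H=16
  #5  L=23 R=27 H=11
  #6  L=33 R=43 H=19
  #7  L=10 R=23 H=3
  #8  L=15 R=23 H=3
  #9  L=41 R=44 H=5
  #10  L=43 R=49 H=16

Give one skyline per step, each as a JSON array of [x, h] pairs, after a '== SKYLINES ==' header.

== SKYLINES ==
[[4,11],[22,0]]
[[4,11],[22,0],[41,16],[44,0]]
[[4,11],[22,0],[41,16],[44,12],[45,0]]
[[4,11],[22,16],[44,12],[45,0]]
[[4,11],[22,16],[44,12],[45,0]]
[[4,11],[22,16],[33,19],[43,16],[44,12],[45,0]]
[[4,11],[22,16],[33,19],[43,16],[44,12],[45,0]]
[[4,11],[22,16],[33,19],[43,16],[44,12],[45,0]]
[[4,11],[22,16],[33,19],[43,16],[44,12],[45,0]]
[[4,11],[22,16],[33,19],[43,16],[49,0]]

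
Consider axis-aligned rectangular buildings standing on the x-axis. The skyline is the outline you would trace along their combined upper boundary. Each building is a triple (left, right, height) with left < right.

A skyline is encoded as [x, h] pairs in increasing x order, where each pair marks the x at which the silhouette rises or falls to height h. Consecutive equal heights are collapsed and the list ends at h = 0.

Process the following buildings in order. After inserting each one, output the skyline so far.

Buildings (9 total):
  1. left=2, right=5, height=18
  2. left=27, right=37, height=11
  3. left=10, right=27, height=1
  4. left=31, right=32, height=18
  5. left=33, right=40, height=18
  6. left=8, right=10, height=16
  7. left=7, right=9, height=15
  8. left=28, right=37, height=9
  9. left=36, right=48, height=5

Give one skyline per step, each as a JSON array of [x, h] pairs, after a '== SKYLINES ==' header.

== SKYLINES ==
[[2,18],[5,0]]
[[2,18],[5,0],[27,11],[37,0]]
[[2,18],[5,0],[10,1],[27,11],[37,0]]
[[2,18],[5,0],[10,1],[27,11],[31,18],[32,11],[37,0]]
[[2,18],[5,0],[10,1],[27,11],[31,18],[32,11],[33,18],[40,0]]
[[2,18],[5,0],[8,16],[10,1],[27,11],[31,18],[32,11],[33,18],[40,0]]
[[2,18],[5,0],[7,15],[8,16],[10,1],[27,11],[31,18],[32,11],[33,18],[40,0]]
[[2,18],[5,0],[7,15],[8,16],[10,1],[27,11],[31,18],[32,11],[33,18],[40,0]]
[[2,18],[5,0],[7,15],[8,16],[10,1],[27,11],[31,18],[32,11],[33,18],[40,5],[48,0]]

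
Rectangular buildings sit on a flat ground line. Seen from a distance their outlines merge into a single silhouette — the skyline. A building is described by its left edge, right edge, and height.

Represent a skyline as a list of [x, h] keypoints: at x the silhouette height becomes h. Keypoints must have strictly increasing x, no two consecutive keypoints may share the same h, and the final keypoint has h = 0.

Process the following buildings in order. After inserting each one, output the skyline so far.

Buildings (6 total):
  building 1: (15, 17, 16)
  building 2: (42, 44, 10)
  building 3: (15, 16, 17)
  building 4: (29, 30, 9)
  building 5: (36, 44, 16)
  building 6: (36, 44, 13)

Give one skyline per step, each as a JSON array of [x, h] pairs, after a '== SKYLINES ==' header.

== SKYLINES ==
[[15,16],[17,0]]
[[15,16],[17,0],[42,10],[44,0]]
[[15,17],[16,16],[17,0],[42,10],[44,0]]
[[15,17],[16,16],[17,0],[29,9],[30,0],[42,10],[44,0]]
[[15,17],[16,16],[17,0],[29,9],[30,0],[36,16],[44,0]]
[[15,17],[16,16],[17,0],[29,9],[30,0],[36,16],[44,0]]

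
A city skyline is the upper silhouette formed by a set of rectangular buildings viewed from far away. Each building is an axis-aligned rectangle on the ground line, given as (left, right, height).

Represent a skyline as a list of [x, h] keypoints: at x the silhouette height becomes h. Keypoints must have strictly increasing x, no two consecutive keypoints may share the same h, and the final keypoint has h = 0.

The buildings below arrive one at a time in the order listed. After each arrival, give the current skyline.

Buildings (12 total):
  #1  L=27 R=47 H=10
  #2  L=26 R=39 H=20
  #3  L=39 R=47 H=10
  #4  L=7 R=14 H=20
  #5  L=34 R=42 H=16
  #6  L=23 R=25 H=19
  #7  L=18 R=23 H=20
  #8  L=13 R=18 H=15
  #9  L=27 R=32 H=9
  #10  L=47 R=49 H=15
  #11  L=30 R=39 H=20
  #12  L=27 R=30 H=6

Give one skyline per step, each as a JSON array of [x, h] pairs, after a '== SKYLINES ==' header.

== SKYLINES ==
[[27,10],[47,0]]
[[26,20],[39,10],[47,0]]
[[26,20],[39,10],[47,0]]
[[7,20],[14,0],[26,20],[39,10],[47,0]]
[[7,20],[14,0],[26,20],[39,16],[42,10],[47,0]]
[[7,20],[14,0],[23,19],[25,0],[26,20],[39,16],[42,10],[47,0]]
[[7,20],[14,0],[18,20],[23,19],[25,0],[26,20],[39,16],[42,10],[47,0]]
[[7,20],[14,15],[18,20],[23,19],[25,0],[26,20],[39,16],[42,10],[47,0]]
[[7,20],[14,15],[18,20],[23,19],[25,0],[26,20],[39,16],[42,10],[47,0]]
[[7,20],[14,15],[18,20],[23,19],[25,0],[26,20],[39,16],[42,10],[47,15],[49,0]]
[[7,20],[14,15],[18,20],[23,19],[25,0],[26,20],[39,16],[42,10],[47,15],[49,0]]
[[7,20],[14,15],[18,20],[23,19],[25,0],[26,20],[39,16],[42,10],[47,15],[49,0]]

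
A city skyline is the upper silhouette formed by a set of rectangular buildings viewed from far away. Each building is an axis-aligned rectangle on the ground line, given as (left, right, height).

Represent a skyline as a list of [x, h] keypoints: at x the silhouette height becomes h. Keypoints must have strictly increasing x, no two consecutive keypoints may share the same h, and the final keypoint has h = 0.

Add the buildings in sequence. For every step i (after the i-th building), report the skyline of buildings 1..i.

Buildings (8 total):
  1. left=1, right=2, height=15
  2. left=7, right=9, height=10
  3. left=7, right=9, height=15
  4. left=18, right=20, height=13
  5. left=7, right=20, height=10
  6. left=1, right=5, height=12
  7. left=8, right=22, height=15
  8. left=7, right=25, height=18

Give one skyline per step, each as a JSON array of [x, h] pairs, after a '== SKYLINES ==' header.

== SKYLINES ==
[[1,15],[2,0]]
[[1,15],[2,0],[7,10],[9,0]]
[[1,15],[2,0],[7,15],[9,0]]
[[1,15],[2,0],[7,15],[9,0],[18,13],[20,0]]
[[1,15],[2,0],[7,15],[9,10],[18,13],[20,0]]
[[1,15],[2,12],[5,0],[7,15],[9,10],[18,13],[20,0]]
[[1,15],[2,12],[5,0],[7,15],[22,0]]
[[1,15],[2,12],[5,0],[7,18],[25,0]]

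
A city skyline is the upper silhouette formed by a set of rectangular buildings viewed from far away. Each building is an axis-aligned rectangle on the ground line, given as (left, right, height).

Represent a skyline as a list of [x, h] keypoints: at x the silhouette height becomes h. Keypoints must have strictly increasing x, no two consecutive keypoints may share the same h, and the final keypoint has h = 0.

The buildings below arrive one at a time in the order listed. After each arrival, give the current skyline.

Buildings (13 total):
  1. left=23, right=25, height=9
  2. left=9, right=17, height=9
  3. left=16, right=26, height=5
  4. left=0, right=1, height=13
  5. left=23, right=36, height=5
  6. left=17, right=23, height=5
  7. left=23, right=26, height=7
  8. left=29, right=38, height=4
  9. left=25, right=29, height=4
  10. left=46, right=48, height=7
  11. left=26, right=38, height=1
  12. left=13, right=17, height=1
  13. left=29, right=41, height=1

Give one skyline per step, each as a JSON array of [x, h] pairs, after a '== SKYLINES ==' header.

== SKYLINES ==
[[23,9],[25,0]]
[[9,9],[17,0],[23,9],[25,0]]
[[9,9],[17,5],[23,9],[25,5],[26,0]]
[[0,13],[1,0],[9,9],[17,5],[23,9],[25,5],[26,0]]
[[0,13],[1,0],[9,9],[17,5],[23,9],[25,5],[36,0]]
[[0,13],[1,0],[9,9],[17,5],[23,9],[25,5],[36,0]]
[[0,13],[1,0],[9,9],[17,5],[23,9],[25,7],[26,5],[36,0]]
[[0,13],[1,0],[9,9],[17,5],[23,9],[25,7],[26,5],[36,4],[38,0]]
[[0,13],[1,0],[9,9],[17,5],[23,9],[25,7],[26,5],[36,4],[38,0]]
[[0,13],[1,0],[9,9],[17,5],[23,9],[25,7],[26,5],[36,4],[38,0],[46,7],[48,0]]
[[0,13],[1,0],[9,9],[17,5],[23,9],[25,7],[26,5],[36,4],[38,0],[46,7],[48,0]]
[[0,13],[1,0],[9,9],[17,5],[23,9],[25,7],[26,5],[36,4],[38,0],[46,7],[48,0]]
[[0,13],[1,0],[9,9],[17,5],[23,9],[25,7],[26,5],[36,4],[38,1],[41,0],[46,7],[48,0]]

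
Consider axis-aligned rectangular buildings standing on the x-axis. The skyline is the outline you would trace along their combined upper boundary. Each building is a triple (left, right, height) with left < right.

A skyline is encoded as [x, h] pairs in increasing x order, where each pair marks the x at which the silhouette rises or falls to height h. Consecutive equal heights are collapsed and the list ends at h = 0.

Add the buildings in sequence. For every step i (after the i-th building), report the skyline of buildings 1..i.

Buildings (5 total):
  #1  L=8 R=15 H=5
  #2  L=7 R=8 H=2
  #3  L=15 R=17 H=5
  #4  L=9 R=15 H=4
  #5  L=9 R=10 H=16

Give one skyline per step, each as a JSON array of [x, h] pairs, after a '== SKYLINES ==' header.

== SKYLINES ==
[[8,5],[15,0]]
[[7,2],[8,5],[15,0]]
[[7,2],[8,5],[17,0]]
[[7,2],[8,5],[17,0]]
[[7,2],[8,5],[9,16],[10,5],[17,0]]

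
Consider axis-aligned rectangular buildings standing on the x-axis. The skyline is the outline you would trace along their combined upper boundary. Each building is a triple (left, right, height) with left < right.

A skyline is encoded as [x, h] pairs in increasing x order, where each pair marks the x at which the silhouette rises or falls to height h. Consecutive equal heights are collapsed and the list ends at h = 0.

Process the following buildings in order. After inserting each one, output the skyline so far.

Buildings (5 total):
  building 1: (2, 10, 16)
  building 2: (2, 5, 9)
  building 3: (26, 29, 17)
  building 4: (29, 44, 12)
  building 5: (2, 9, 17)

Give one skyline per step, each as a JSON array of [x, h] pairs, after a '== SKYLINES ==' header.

== SKYLINES ==
[[2,16],[10,0]]
[[2,16],[10,0]]
[[2,16],[10,0],[26,17],[29,0]]
[[2,16],[10,0],[26,17],[29,12],[44,0]]
[[2,17],[9,16],[10,0],[26,17],[29,12],[44,0]]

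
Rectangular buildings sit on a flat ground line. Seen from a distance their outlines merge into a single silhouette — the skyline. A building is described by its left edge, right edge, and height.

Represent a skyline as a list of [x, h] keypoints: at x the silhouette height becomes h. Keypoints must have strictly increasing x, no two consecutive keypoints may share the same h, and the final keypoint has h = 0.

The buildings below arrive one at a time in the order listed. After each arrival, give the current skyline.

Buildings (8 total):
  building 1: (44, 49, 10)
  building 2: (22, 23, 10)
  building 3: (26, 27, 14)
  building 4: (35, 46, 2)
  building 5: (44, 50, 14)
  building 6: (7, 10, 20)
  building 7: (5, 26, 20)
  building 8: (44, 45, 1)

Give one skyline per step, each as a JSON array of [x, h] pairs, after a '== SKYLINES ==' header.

== SKYLINES ==
[[44,10],[49,0]]
[[22,10],[23,0],[44,10],[49,0]]
[[22,10],[23,0],[26,14],[27,0],[44,10],[49,0]]
[[22,10],[23,0],[26,14],[27,0],[35,2],[44,10],[49,0]]
[[22,10],[23,0],[26,14],[27,0],[35,2],[44,14],[50,0]]
[[7,20],[10,0],[22,10],[23,0],[26,14],[27,0],[35,2],[44,14],[50,0]]
[[5,20],[26,14],[27,0],[35,2],[44,14],[50,0]]
[[5,20],[26,14],[27,0],[35,2],[44,14],[50,0]]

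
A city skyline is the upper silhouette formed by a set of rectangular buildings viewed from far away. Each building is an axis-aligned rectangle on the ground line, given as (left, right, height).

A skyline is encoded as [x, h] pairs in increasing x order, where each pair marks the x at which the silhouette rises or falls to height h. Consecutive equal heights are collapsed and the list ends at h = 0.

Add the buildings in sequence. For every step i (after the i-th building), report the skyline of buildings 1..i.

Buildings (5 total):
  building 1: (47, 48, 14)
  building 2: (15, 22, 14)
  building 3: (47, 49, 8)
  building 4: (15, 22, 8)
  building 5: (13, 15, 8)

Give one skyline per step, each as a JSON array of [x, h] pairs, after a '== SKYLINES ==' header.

== SKYLINES ==
[[47,14],[48,0]]
[[15,14],[22,0],[47,14],[48,0]]
[[15,14],[22,0],[47,14],[48,8],[49,0]]
[[15,14],[22,0],[47,14],[48,8],[49,0]]
[[13,8],[15,14],[22,0],[47,14],[48,8],[49,0]]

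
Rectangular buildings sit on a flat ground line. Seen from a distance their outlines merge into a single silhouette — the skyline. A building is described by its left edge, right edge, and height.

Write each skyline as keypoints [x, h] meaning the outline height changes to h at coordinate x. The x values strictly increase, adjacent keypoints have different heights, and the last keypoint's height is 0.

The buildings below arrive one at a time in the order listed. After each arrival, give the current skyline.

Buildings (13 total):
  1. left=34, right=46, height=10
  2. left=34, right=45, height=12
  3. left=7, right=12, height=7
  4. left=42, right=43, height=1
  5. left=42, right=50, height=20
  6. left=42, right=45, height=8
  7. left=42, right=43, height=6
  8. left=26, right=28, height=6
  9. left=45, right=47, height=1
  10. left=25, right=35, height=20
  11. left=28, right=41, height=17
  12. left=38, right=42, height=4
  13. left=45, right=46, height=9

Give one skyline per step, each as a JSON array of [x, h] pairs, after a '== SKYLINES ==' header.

== SKYLINES ==
[[34,10],[46,0]]
[[34,12],[45,10],[46,0]]
[[7,7],[12,0],[34,12],[45,10],[46,0]]
[[7,7],[12,0],[34,12],[45,10],[46,0]]
[[7,7],[12,0],[34,12],[42,20],[50,0]]
[[7,7],[12,0],[34,12],[42,20],[50,0]]
[[7,7],[12,0],[34,12],[42,20],[50,0]]
[[7,7],[12,0],[26,6],[28,0],[34,12],[42,20],[50,0]]
[[7,7],[12,0],[26,6],[28,0],[34,12],[42,20],[50,0]]
[[7,7],[12,0],[25,20],[35,12],[42,20],[50,0]]
[[7,7],[12,0],[25,20],[35,17],[41,12],[42,20],[50,0]]
[[7,7],[12,0],[25,20],[35,17],[41,12],[42,20],[50,0]]
[[7,7],[12,0],[25,20],[35,17],[41,12],[42,20],[50,0]]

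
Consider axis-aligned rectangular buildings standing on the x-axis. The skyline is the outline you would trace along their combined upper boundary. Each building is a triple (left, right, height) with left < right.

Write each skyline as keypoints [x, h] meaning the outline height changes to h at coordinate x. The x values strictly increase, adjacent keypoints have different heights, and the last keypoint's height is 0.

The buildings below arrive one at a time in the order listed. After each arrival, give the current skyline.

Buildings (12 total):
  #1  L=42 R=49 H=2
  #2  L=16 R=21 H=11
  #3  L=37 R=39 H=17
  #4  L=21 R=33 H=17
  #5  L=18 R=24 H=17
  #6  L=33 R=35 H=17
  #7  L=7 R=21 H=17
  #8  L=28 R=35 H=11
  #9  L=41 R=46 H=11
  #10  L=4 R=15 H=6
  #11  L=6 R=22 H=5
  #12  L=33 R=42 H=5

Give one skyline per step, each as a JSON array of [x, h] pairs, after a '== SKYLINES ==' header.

== SKYLINES ==
[[42,2],[49,0]]
[[16,11],[21,0],[42,2],[49,0]]
[[16,11],[21,0],[37,17],[39,0],[42,2],[49,0]]
[[16,11],[21,17],[33,0],[37,17],[39,0],[42,2],[49,0]]
[[16,11],[18,17],[33,0],[37,17],[39,0],[42,2],[49,0]]
[[16,11],[18,17],[35,0],[37,17],[39,0],[42,2],[49,0]]
[[7,17],[35,0],[37,17],[39,0],[42,2],[49,0]]
[[7,17],[35,0],[37,17],[39,0],[42,2],[49,0]]
[[7,17],[35,0],[37,17],[39,0],[41,11],[46,2],[49,0]]
[[4,6],[7,17],[35,0],[37,17],[39,0],[41,11],[46,2],[49,0]]
[[4,6],[7,17],[35,0],[37,17],[39,0],[41,11],[46,2],[49,0]]
[[4,6],[7,17],[35,5],[37,17],[39,5],[41,11],[46,2],[49,0]]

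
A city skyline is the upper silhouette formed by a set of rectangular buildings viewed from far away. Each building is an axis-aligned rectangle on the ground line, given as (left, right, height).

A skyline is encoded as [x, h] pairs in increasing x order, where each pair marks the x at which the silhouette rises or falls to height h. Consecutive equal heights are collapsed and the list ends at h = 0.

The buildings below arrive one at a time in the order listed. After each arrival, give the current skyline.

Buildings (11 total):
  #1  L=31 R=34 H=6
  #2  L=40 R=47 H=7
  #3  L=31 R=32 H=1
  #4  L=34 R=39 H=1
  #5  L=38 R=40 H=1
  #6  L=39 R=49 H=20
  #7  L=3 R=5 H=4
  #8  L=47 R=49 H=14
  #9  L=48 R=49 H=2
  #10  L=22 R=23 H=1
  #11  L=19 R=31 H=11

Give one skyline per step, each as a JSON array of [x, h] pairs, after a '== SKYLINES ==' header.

== SKYLINES ==
[[31,6],[34,0]]
[[31,6],[34,0],[40,7],[47,0]]
[[31,6],[34,0],[40,7],[47,0]]
[[31,6],[34,1],[39,0],[40,7],[47,0]]
[[31,6],[34,1],[40,7],[47,0]]
[[31,6],[34,1],[39,20],[49,0]]
[[3,4],[5,0],[31,6],[34,1],[39,20],[49,0]]
[[3,4],[5,0],[31,6],[34,1],[39,20],[49,0]]
[[3,4],[5,0],[31,6],[34,1],[39,20],[49,0]]
[[3,4],[5,0],[22,1],[23,0],[31,6],[34,1],[39,20],[49,0]]
[[3,4],[5,0],[19,11],[31,6],[34,1],[39,20],[49,0]]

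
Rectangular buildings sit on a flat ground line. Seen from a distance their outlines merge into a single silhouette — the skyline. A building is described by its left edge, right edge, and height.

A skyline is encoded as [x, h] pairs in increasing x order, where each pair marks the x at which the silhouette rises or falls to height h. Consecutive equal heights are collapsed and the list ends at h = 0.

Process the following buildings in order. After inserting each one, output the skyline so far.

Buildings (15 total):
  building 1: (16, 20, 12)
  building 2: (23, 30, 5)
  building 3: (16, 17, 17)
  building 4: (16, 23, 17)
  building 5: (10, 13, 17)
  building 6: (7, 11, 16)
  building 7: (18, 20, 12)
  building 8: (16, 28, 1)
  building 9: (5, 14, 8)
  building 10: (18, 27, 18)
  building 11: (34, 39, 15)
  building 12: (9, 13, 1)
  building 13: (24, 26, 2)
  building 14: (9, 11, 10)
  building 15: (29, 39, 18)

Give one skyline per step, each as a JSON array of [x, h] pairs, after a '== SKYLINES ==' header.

== SKYLINES ==
[[16,12],[20,0]]
[[16,12],[20,0],[23,5],[30,0]]
[[16,17],[17,12],[20,0],[23,5],[30,0]]
[[16,17],[23,5],[30,0]]
[[10,17],[13,0],[16,17],[23,5],[30,0]]
[[7,16],[10,17],[13,0],[16,17],[23,5],[30,0]]
[[7,16],[10,17],[13,0],[16,17],[23,5],[30,0]]
[[7,16],[10,17],[13,0],[16,17],[23,5],[30,0]]
[[5,8],[7,16],[10,17],[13,8],[14,0],[16,17],[23,5],[30,0]]
[[5,8],[7,16],[10,17],[13,8],[14,0],[16,17],[18,18],[27,5],[30,0]]
[[5,8],[7,16],[10,17],[13,8],[14,0],[16,17],[18,18],[27,5],[30,0],[34,15],[39,0]]
[[5,8],[7,16],[10,17],[13,8],[14,0],[16,17],[18,18],[27,5],[30,0],[34,15],[39,0]]
[[5,8],[7,16],[10,17],[13,8],[14,0],[16,17],[18,18],[27,5],[30,0],[34,15],[39,0]]
[[5,8],[7,16],[10,17],[13,8],[14,0],[16,17],[18,18],[27,5],[30,0],[34,15],[39,0]]
[[5,8],[7,16],[10,17],[13,8],[14,0],[16,17],[18,18],[27,5],[29,18],[39,0]]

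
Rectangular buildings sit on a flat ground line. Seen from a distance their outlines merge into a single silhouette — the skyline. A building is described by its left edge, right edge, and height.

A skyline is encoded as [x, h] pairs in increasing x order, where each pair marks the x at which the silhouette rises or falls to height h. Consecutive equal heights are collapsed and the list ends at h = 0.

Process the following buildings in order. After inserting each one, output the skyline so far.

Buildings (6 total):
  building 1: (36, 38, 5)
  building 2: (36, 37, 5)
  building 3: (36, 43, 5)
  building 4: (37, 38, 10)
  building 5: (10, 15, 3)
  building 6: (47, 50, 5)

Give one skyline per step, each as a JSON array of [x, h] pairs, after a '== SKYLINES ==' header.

== SKYLINES ==
[[36,5],[38,0]]
[[36,5],[38,0]]
[[36,5],[43,0]]
[[36,5],[37,10],[38,5],[43,0]]
[[10,3],[15,0],[36,5],[37,10],[38,5],[43,0]]
[[10,3],[15,0],[36,5],[37,10],[38,5],[43,0],[47,5],[50,0]]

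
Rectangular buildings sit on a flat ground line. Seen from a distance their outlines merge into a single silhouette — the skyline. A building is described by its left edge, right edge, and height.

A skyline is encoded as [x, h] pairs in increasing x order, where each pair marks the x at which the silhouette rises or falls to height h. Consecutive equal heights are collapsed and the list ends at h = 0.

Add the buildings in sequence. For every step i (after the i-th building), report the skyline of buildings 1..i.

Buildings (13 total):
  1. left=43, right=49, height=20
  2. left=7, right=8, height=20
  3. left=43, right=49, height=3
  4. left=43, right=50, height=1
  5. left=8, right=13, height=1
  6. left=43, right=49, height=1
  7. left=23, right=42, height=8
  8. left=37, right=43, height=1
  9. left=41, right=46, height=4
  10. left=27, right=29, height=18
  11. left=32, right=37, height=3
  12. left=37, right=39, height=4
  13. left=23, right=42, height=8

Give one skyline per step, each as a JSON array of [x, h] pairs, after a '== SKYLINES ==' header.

== SKYLINES ==
[[43,20],[49,0]]
[[7,20],[8,0],[43,20],[49,0]]
[[7,20],[8,0],[43,20],[49,0]]
[[7,20],[8,0],[43,20],[49,1],[50,0]]
[[7,20],[8,1],[13,0],[43,20],[49,1],[50,0]]
[[7,20],[8,1],[13,0],[43,20],[49,1],[50,0]]
[[7,20],[8,1],[13,0],[23,8],[42,0],[43,20],[49,1],[50,0]]
[[7,20],[8,1],[13,0],[23,8],[42,1],[43,20],[49,1],[50,0]]
[[7,20],[8,1],[13,0],[23,8],[42,4],[43,20],[49,1],[50,0]]
[[7,20],[8,1],[13,0],[23,8],[27,18],[29,8],[42,4],[43,20],[49,1],[50,0]]
[[7,20],[8,1],[13,0],[23,8],[27,18],[29,8],[42,4],[43,20],[49,1],[50,0]]
[[7,20],[8,1],[13,0],[23,8],[27,18],[29,8],[42,4],[43,20],[49,1],[50,0]]
[[7,20],[8,1],[13,0],[23,8],[27,18],[29,8],[42,4],[43,20],[49,1],[50,0]]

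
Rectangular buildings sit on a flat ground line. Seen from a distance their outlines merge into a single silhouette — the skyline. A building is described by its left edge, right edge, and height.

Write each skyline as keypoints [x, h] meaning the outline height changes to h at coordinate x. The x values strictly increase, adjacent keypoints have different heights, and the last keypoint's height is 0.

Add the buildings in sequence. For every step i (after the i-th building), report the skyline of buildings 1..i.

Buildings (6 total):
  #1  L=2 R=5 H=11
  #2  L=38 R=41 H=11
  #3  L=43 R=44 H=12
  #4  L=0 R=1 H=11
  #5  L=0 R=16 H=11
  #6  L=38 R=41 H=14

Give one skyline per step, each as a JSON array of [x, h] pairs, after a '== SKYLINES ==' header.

== SKYLINES ==
[[2,11],[5,0]]
[[2,11],[5,0],[38,11],[41,0]]
[[2,11],[5,0],[38,11],[41,0],[43,12],[44,0]]
[[0,11],[1,0],[2,11],[5,0],[38,11],[41,0],[43,12],[44,0]]
[[0,11],[16,0],[38,11],[41,0],[43,12],[44,0]]
[[0,11],[16,0],[38,14],[41,0],[43,12],[44,0]]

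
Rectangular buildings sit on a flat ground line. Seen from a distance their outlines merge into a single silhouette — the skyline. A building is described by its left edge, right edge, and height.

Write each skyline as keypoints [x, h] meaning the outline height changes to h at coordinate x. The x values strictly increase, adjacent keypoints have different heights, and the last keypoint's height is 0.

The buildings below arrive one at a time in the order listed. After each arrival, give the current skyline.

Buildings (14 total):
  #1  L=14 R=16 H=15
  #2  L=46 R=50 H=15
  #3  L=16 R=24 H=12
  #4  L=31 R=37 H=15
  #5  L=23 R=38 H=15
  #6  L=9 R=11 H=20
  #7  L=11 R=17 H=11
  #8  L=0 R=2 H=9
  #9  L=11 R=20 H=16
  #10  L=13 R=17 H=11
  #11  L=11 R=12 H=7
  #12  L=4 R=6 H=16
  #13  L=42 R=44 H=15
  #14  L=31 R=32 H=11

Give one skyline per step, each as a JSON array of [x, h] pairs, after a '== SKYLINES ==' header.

== SKYLINES ==
[[14,15],[16,0]]
[[14,15],[16,0],[46,15],[50,0]]
[[14,15],[16,12],[24,0],[46,15],[50,0]]
[[14,15],[16,12],[24,0],[31,15],[37,0],[46,15],[50,0]]
[[14,15],[16,12],[23,15],[38,0],[46,15],[50,0]]
[[9,20],[11,0],[14,15],[16,12],[23,15],[38,0],[46,15],[50,0]]
[[9,20],[11,11],[14,15],[16,12],[23,15],[38,0],[46,15],[50,0]]
[[0,9],[2,0],[9,20],[11,11],[14,15],[16,12],[23,15],[38,0],[46,15],[50,0]]
[[0,9],[2,0],[9,20],[11,16],[20,12],[23,15],[38,0],[46,15],[50,0]]
[[0,9],[2,0],[9,20],[11,16],[20,12],[23,15],[38,0],[46,15],[50,0]]
[[0,9],[2,0],[9,20],[11,16],[20,12],[23,15],[38,0],[46,15],[50,0]]
[[0,9],[2,0],[4,16],[6,0],[9,20],[11,16],[20,12],[23,15],[38,0],[46,15],[50,0]]
[[0,9],[2,0],[4,16],[6,0],[9,20],[11,16],[20,12],[23,15],[38,0],[42,15],[44,0],[46,15],[50,0]]
[[0,9],[2,0],[4,16],[6,0],[9,20],[11,16],[20,12],[23,15],[38,0],[42,15],[44,0],[46,15],[50,0]]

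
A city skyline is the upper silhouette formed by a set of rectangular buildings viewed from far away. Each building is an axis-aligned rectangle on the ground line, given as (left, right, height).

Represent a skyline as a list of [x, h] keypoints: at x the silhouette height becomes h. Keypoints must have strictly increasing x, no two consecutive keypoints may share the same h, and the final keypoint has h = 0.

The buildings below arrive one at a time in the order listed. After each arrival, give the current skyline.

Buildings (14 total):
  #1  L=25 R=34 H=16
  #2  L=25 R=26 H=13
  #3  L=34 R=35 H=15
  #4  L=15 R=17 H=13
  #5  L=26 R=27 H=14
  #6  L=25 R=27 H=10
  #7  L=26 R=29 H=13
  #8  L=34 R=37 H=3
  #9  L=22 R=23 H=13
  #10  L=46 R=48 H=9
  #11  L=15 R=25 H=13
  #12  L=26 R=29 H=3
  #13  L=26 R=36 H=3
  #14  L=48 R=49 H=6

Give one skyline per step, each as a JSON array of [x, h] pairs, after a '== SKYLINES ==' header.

== SKYLINES ==
[[25,16],[34,0]]
[[25,16],[34,0]]
[[25,16],[34,15],[35,0]]
[[15,13],[17,0],[25,16],[34,15],[35,0]]
[[15,13],[17,0],[25,16],[34,15],[35,0]]
[[15,13],[17,0],[25,16],[34,15],[35,0]]
[[15,13],[17,0],[25,16],[34,15],[35,0]]
[[15,13],[17,0],[25,16],[34,15],[35,3],[37,0]]
[[15,13],[17,0],[22,13],[23,0],[25,16],[34,15],[35,3],[37,0]]
[[15,13],[17,0],[22,13],[23,0],[25,16],[34,15],[35,3],[37,0],[46,9],[48,0]]
[[15,13],[25,16],[34,15],[35,3],[37,0],[46,9],[48,0]]
[[15,13],[25,16],[34,15],[35,3],[37,0],[46,9],[48,0]]
[[15,13],[25,16],[34,15],[35,3],[37,0],[46,9],[48,0]]
[[15,13],[25,16],[34,15],[35,3],[37,0],[46,9],[48,6],[49,0]]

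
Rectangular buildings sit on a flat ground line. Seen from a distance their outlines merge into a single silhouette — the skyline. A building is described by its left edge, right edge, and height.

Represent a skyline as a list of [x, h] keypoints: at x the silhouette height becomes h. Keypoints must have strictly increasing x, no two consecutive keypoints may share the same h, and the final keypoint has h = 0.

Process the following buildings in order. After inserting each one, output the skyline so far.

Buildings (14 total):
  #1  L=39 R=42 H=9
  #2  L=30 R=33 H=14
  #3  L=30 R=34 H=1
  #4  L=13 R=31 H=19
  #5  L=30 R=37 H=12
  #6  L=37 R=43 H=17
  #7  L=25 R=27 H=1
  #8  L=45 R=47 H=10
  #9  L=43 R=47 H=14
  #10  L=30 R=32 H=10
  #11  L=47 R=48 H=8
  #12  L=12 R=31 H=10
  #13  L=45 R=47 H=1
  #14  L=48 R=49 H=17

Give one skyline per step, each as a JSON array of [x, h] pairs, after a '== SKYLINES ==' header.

== SKYLINES ==
[[39,9],[42,0]]
[[30,14],[33,0],[39,9],[42,0]]
[[30,14],[33,1],[34,0],[39,9],[42,0]]
[[13,19],[31,14],[33,1],[34,0],[39,9],[42,0]]
[[13,19],[31,14],[33,12],[37,0],[39,9],[42,0]]
[[13,19],[31,14],[33,12],[37,17],[43,0]]
[[13,19],[31,14],[33,12],[37,17],[43,0]]
[[13,19],[31,14],[33,12],[37,17],[43,0],[45,10],[47,0]]
[[13,19],[31,14],[33,12],[37,17],[43,14],[47,0]]
[[13,19],[31,14],[33,12],[37,17],[43,14],[47,0]]
[[13,19],[31,14],[33,12],[37,17],[43,14],[47,8],[48,0]]
[[12,10],[13,19],[31,14],[33,12],[37,17],[43,14],[47,8],[48,0]]
[[12,10],[13,19],[31,14],[33,12],[37,17],[43,14],[47,8],[48,0]]
[[12,10],[13,19],[31,14],[33,12],[37,17],[43,14],[47,8],[48,17],[49,0]]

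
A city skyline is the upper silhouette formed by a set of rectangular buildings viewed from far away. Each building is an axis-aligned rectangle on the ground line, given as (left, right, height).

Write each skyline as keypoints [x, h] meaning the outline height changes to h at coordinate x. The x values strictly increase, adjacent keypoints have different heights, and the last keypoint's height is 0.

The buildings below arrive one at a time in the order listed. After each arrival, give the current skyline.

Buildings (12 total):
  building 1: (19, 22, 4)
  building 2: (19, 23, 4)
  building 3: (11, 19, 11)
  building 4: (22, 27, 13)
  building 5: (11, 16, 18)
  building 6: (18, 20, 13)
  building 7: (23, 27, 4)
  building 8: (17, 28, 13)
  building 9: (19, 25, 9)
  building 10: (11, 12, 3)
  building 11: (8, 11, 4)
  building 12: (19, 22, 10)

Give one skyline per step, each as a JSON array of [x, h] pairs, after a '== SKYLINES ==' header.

== SKYLINES ==
[[19,4],[22,0]]
[[19,4],[23,0]]
[[11,11],[19,4],[23,0]]
[[11,11],[19,4],[22,13],[27,0]]
[[11,18],[16,11],[19,4],[22,13],[27,0]]
[[11,18],[16,11],[18,13],[20,4],[22,13],[27,0]]
[[11,18],[16,11],[18,13],[20,4],[22,13],[27,0]]
[[11,18],[16,11],[17,13],[28,0]]
[[11,18],[16,11],[17,13],[28,0]]
[[11,18],[16,11],[17,13],[28,0]]
[[8,4],[11,18],[16,11],[17,13],[28,0]]
[[8,4],[11,18],[16,11],[17,13],[28,0]]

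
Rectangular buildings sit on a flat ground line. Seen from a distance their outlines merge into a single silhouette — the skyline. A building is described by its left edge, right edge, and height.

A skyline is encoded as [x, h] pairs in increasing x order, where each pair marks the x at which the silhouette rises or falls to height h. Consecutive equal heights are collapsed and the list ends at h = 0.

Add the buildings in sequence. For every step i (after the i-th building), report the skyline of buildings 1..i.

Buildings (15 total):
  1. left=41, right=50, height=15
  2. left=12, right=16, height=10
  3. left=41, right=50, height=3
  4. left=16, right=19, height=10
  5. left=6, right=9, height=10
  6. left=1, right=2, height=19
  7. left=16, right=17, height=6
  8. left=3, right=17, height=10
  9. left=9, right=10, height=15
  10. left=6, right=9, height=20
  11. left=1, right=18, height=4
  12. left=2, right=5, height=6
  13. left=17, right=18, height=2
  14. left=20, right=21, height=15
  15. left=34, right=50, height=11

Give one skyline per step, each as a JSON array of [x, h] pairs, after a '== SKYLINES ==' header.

== SKYLINES ==
[[41,15],[50,0]]
[[12,10],[16,0],[41,15],[50,0]]
[[12,10],[16,0],[41,15],[50,0]]
[[12,10],[19,0],[41,15],[50,0]]
[[6,10],[9,0],[12,10],[19,0],[41,15],[50,0]]
[[1,19],[2,0],[6,10],[9,0],[12,10],[19,0],[41,15],[50,0]]
[[1,19],[2,0],[6,10],[9,0],[12,10],[19,0],[41,15],[50,0]]
[[1,19],[2,0],[3,10],[19,0],[41,15],[50,0]]
[[1,19],[2,0],[3,10],[9,15],[10,10],[19,0],[41,15],[50,0]]
[[1,19],[2,0],[3,10],[6,20],[9,15],[10,10],[19,0],[41,15],[50,0]]
[[1,19],[2,4],[3,10],[6,20],[9,15],[10,10],[19,0],[41,15],[50,0]]
[[1,19],[2,6],[3,10],[6,20],[9,15],[10,10],[19,0],[41,15],[50,0]]
[[1,19],[2,6],[3,10],[6,20],[9,15],[10,10],[19,0],[41,15],[50,0]]
[[1,19],[2,6],[3,10],[6,20],[9,15],[10,10],[19,0],[20,15],[21,0],[41,15],[50,0]]
[[1,19],[2,6],[3,10],[6,20],[9,15],[10,10],[19,0],[20,15],[21,0],[34,11],[41,15],[50,0]]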